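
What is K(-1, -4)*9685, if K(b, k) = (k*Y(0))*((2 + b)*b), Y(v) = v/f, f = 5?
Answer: 0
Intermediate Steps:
Y(v) = v/5
K(b, k) = 0 (K(b, k) = (k*((1/5)*0))*((2 + b)*b) = (k*0)*(b*(2 + b)) = 0*(b*(2 + b)) = 0)
K(-1, -4)*9685 = 0*9685 = 0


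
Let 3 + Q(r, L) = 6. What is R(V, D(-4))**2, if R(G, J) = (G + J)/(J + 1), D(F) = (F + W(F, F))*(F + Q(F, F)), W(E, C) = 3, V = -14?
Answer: 169/4 ≈ 42.250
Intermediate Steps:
Q(r, L) = 3 (Q(r, L) = -3 + 6 = 3)
D(F) = (3 + F)**2 (D(F) = (F + 3)*(F + 3) = (3 + F)*(3 + F) = (3 + F)**2)
R(G, J) = (G + J)/(1 + J)
R(V, D(-4))**2 = ((-14 + (9 + (-4)**2 + 6*(-4)))/(1 + (9 + (-4)**2 + 6*(-4))))**2 = ((-14 + (9 + 16 - 24))/(1 + (9 + 16 - 24)))**2 = ((-14 + 1)/(1 + 1))**2 = (-13/2)**2 = 169/4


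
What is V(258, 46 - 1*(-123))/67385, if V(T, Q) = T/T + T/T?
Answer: 2/67385 ≈ 2.9680e-5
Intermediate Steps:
V(T, Q) = 2 (V(T, Q) = 1 + 1 = 2)
V(258, 46 - 1*(-123))/67385 = 2/67385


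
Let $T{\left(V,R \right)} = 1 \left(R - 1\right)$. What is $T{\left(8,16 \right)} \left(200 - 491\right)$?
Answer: $-4365$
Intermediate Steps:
$T{\left(V,R \right)} = -1 + R$ ($T{\left(V,R \right)} = 1 \left(-1 + R\right) = -1 + R$)
$T{\left(8,16 \right)} \left(200 - 491\right) = \left(-1 + 16\right) \left(200 - 491\right) = 15 \left(-291\right) = -4365$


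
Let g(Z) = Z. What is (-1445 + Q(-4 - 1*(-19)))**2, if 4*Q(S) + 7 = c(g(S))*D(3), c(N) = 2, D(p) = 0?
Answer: 33489369/16 ≈ 2.0931e+6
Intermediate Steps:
Q(S) = -7/4 (Q(S) = -7/4 + (2*0)/4 = -7/4 + (1/4)*0 = -7/4 + 0 = -7/4)
(-1445 + Q(-4 - 1*(-19)))**2 = (-1445 - 7/4)**2 = (-5787/4)**2 = 33489369/16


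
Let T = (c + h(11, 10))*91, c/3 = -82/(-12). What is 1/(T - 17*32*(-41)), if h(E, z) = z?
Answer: 2/50159 ≈ 3.9873e-5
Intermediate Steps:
c = 41/2 (c = 3*(-82/(-12)) = 3*(-82*(-1/12)) = 3*(41/6) = 41/2 ≈ 20.500)
T = 5551/2 (T = (41/2 + 10)*91 = (61/2)*91 = 5551/2 ≈ 2775.5)
1/(T - 17*32*(-41)) = 1/(5551/2 - 17*32*(-41)) = 1/(5551/2 - 544*(-41)) = 1/(5551/2 + 22304) = 1/(50159/2) = 2/50159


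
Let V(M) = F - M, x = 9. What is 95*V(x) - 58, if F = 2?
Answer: -723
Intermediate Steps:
V(M) = 2 - M
95*V(x) - 58 = 95*(2 - 1*9) - 58 = 95*(2 - 9) - 58 = 95*(-7) - 58 = -665 - 58 = -723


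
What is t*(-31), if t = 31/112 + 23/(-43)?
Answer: 38533/4816 ≈ 8.0010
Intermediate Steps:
t = -1243/4816 (t = 31*(1/112) + 23*(-1/43) = 31/112 - 23/43 = -1243/4816 ≈ -0.25810)
t*(-31) = -1243/4816*(-31) = 38533/4816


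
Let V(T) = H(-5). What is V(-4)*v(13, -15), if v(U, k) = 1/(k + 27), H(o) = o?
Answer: -5/12 ≈ -0.41667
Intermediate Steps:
V(T) = -5
v(U, k) = 1/(27 + k)
V(-4)*v(13, -15) = -5/(27 - 15) = -5/12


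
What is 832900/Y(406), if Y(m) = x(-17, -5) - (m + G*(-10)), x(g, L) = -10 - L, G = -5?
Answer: -832900/461 ≈ -1806.7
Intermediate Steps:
Y(m) = -55 - m (Y(m) = (-10 - 1*(-5)) - (m - 5*(-10)) = (-10 + 5) - (m + 50) = -5 - (50 + m) = -5 + (-50 - m) = -55 - m)
832900/Y(406) = 832900/(-55 - 1*406) = 832900/(-55 - 406) = 832900/(-461) = 832900*(-1/461) = -832900/461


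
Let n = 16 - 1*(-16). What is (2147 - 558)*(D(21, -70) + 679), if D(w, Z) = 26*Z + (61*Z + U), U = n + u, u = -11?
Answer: -8564710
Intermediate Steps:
n = 32 (n = 16 + 16 = 32)
U = 21 (U = 32 - 11 = 21)
D(w, Z) = 21 + 87*Z (D(w, Z) = 26*Z + (61*Z + 21) = 26*Z + (21 + 61*Z) = 21 + 87*Z)
(2147 - 558)*(D(21, -70) + 679) = (2147 - 558)*((21 + 87*(-70)) + 679) = 1589*((21 - 6090) + 679) = 1589*(-6069 + 679) = 1589*(-5390) = -8564710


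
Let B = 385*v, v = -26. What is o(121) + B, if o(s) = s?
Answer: -9889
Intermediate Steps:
B = -10010 (B = 385*(-26) = -10010)
o(121) + B = 121 - 10010 = -9889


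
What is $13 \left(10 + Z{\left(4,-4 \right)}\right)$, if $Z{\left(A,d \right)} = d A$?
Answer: $-78$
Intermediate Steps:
$Z{\left(A,d \right)} = A d$
$13 \left(10 + Z{\left(4,-4 \right)}\right) = 13 \left(10 + 4 \left(-4\right)\right) = 13 \left(10 - 16\right) = 13 \left(-6\right) = -78$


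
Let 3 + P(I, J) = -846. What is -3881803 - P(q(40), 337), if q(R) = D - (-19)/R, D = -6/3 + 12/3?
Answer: -3880954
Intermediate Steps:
D = 2 (D = -6*⅓ + 12*(⅓) = -2 + 4 = 2)
q(R) = 2 + 19/R (q(R) = 2 - (-19)/R = 2 + 19/R)
P(I, J) = -849 (P(I, J) = -3 - 846 = -849)
-3881803 - P(q(40), 337) = -3881803 - 1*(-849) = -3881803 + 849 = -3880954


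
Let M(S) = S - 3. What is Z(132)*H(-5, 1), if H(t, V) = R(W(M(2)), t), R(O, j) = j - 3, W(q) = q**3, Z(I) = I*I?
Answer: -139392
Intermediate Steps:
M(S) = -3 + S
Z(I) = I**2
R(O, j) = -3 + j
H(t, V) = -3 + t
Z(132)*H(-5, 1) = 132**2*(-3 - 5) = 17424*(-8) = -139392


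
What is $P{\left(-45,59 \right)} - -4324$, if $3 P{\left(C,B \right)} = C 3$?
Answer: $4279$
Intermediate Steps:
$P{\left(C,B \right)} = C$ ($P{\left(C,B \right)} = \frac{C 3}{3} = \frac{3 C}{3} = C$)
$P{\left(-45,59 \right)} - -4324 = -45 - -4324 = -45 + 4324 = 4279$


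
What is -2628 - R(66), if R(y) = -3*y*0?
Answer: -2628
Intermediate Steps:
R(y) = 0
-2628 - R(66) = -2628 - 1*0 = -2628 + 0 = -2628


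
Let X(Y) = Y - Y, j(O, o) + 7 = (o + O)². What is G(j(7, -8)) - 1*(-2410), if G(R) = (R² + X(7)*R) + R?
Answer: 2440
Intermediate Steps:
j(O, o) = -7 + (O + o)² (j(O, o) = -7 + (o + O)² = -7 + (O + o)²)
X(Y) = 0
G(R) = R + R² (G(R) = (R² + 0*R) + R = (R² + 0) + R = R² + R = R + R²)
G(j(7, -8)) - 1*(-2410) = (-7 + (7 - 8)²)*(1 + (-7 + (7 - 8)²)) - 1*(-2410) = (-7 + (-1)²)*(1 + (-7 + (-1)²)) + 2410 = (-7 + 1)*(1 + (-7 + 1)) + 2410 = -6*(1 - 6) + 2410 = -6*(-5) + 2410 = 30 + 2410 = 2440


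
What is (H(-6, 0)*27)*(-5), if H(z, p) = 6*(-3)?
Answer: 2430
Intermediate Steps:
H(z, p) = -18
(H(-6, 0)*27)*(-5) = -18*27*(-5) = -486*(-5) = 2430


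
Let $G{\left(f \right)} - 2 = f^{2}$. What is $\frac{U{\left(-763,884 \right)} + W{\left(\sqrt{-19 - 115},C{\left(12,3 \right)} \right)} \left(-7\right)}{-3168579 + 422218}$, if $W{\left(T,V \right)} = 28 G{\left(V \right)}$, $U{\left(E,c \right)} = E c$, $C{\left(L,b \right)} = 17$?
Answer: $\frac{731528}{2746361} \approx 0.26636$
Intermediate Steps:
$G{\left(f \right)} = 2 + f^{2}$
$W{\left(T,V \right)} = 56 + 28 V^{2}$ ($W{\left(T,V \right)} = 28 \left(2 + V^{2}\right) = 56 + 28 V^{2}$)
$\frac{U{\left(-763,884 \right)} + W{\left(\sqrt{-19 - 115},C{\left(12,3 \right)} \right)} \left(-7\right)}{-3168579 + 422218} = \frac{\left(-763\right) 884 + \left(56 + 28 \cdot 17^{2}\right) \left(-7\right)}{-3168579 + 422218} = \frac{-674492 + \left(56 + 28 \cdot 289\right) \left(-7\right)}{-2746361} = \left(-674492 + \left(56 + 8092\right) \left(-7\right)\right) \left(- \frac{1}{2746361}\right) = \left(-674492 + 8148 \left(-7\right)\right) \left(- \frac{1}{2746361}\right) = \left(-674492 - 57036\right) \left(- \frac{1}{2746361}\right) = \left(-731528\right) \left(- \frac{1}{2746361}\right) = \frac{731528}{2746361}$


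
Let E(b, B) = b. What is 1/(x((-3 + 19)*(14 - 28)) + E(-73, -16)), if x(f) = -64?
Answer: -1/137 ≈ -0.0072993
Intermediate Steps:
1/(x((-3 + 19)*(14 - 28)) + E(-73, -16)) = 1/(-64 - 73) = 1/(-137) = -1/137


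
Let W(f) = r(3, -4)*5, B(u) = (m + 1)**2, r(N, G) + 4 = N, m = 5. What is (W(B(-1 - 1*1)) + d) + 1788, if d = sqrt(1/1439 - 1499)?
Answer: 1783 + 2*I*sqrt(776002335)/1439 ≈ 1783.0 + 38.717*I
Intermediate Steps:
r(N, G) = -4 + N
B(u) = 36 (B(u) = (5 + 1)**2 = 6**2 = 36)
W(f) = -5 (W(f) = (-4 + 3)*5 = -1*5 = -5)
d = 2*I*sqrt(776002335)/1439 (d = sqrt(1/1439 - 1499) = sqrt(-2157060/1439) = 2*I*sqrt(776002335)/1439 ≈ 38.717*I)
(W(B(-1 - 1*1)) + d) + 1788 = (-5 + 2*I*sqrt(776002335)/1439) + 1788 = 1783 + 2*I*sqrt(776002335)/1439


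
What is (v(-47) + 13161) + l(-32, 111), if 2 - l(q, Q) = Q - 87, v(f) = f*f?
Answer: 15348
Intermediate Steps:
v(f) = f²
l(q, Q) = 89 - Q (l(q, Q) = 2 - (Q - 87) = 2 - (-87 + Q) = 2 + (87 - Q) = 89 - Q)
(v(-47) + 13161) + l(-32, 111) = ((-47)² + 13161) + (89 - 1*111) = (2209 + 13161) + (89 - 111) = 15370 - 22 = 15348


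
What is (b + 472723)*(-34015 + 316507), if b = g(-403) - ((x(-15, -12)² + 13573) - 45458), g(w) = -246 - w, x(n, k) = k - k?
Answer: 142592074380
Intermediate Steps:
x(n, k) = 0
b = 32042 (b = (-246 - 1*(-403)) - ((0² + 13573) - 45458) = (-246 + 403) - ((0 + 13573) - 45458) = 157 - (13573 - 45458) = 157 - 1*(-31885) = 157 + 31885 = 32042)
(b + 472723)*(-34015 + 316507) = (32042 + 472723)*(-34015 + 316507) = 504765*282492 = 142592074380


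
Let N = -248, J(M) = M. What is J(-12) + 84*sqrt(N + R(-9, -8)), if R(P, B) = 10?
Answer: -12 + 84*I*sqrt(238) ≈ -12.0 + 1295.9*I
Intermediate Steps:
J(-12) + 84*sqrt(N + R(-9, -8)) = -12 + 84*sqrt(-248 + 10) = -12 + 84*sqrt(-238) = -12 + 84*(I*sqrt(238)) = -12 + 84*I*sqrt(238)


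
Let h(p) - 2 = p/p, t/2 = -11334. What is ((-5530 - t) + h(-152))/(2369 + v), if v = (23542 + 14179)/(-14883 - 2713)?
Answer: 301613036/41647203 ≈ 7.2421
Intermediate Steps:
t = -22668 (t = 2*(-11334) = -22668)
h(p) = 3 (h(p) = 2 + p/p = 2 + 1 = 3)
v = -37721/17596 (v = 37721/(-17596) = 37721*(-1/17596) = -37721/17596 ≈ -2.1437)
((-5530 - t) + h(-152))/(2369 + v) = ((-5530 - 1*(-22668)) + 3)/(2369 - 37721/17596) = ((-5530 + 22668) + 3)/(41647203/17596) = (17138 + 3)*(17596/41647203) = 17141*(17596/41647203) = 301613036/41647203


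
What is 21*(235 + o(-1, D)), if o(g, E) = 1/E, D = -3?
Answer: 4928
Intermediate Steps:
21*(235 + o(-1, D)) = 21*(235 + 1/(-3)) = 21*(235 - 1/3) = 21*(704/3) = 4928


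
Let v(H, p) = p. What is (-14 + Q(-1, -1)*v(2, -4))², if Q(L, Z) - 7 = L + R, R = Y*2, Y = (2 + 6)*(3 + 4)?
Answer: 236196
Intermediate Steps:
Y = 56 (Y = 8*7 = 56)
R = 112 (R = 56*2 = 112)
Q(L, Z) = 119 + L (Q(L, Z) = 7 + (L + 112) = 7 + (112 + L) = 119 + L)
(-14 + Q(-1, -1)*v(2, -4))² = (-14 + (119 - 1)*(-4))² = (-14 + 118*(-4))² = (-14 - 472)² = (-486)² = 236196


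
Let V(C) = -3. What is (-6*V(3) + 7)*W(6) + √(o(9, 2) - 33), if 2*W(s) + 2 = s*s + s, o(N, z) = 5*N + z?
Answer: 500 + √14 ≈ 503.74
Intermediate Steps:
o(N, z) = z + 5*N
W(s) = -1 + s/2 + s²/2 (W(s) = -1 + (s*s + s)/2 = -1 + (s² + s)/2 = -1 + (s + s²)/2 = -1 + (s/2 + s²/2) = -1 + s/2 + s²/2)
(-6*V(3) + 7)*W(6) + √(o(9, 2) - 33) = (-6*(-3) + 7)*(-1 + (½)*6 + (½)*6²) + √((2 + 5*9) - 33) = (18 + 7)*(-1 + 3 + (½)*36) + √((2 + 45) - 33) = 25*(-1 + 3 + 18) + √(47 - 33) = 25*20 + √14 = 500 + √14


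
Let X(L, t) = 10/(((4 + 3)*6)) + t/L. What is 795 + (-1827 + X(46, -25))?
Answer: -997207/966 ≈ -1032.3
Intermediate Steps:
X(L, t) = 5/21 + t/L (X(L, t) = 10/((7*6)) + t/L = 10/42 + t/L = 10*(1/42) + t/L = 5/21 + t/L)
795 + (-1827 + X(46, -25)) = 795 + (-1827 + (5/21 - 25/46)) = 795 + (-1827 - 295/966) = 795 - 1765177/966 = -997207/966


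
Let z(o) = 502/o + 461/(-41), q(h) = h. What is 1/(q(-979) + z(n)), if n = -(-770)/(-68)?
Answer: -15785/16330788 ≈ -0.00096658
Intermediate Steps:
n = -385/34 (n = -(-770)*(-1)/68 = -10*77/68 = -385/34 ≈ -11.324)
z(o) = -461/41 + 502/o (z(o) = 502/o + 461*(-1/41) = 502/o - 461/41 = -461/41 + 502/o)
1/(q(-979) + z(n)) = 1/(-979 + (-461/41 + 502/(-385/34))) = 1/(-979 + (-461/41 + 502*(-34/385))) = 1/(-979 + (-461/41 - 17068/385)) = 1/(-979 - 877273/15785) = 1/(-16330788/15785) = -15785/16330788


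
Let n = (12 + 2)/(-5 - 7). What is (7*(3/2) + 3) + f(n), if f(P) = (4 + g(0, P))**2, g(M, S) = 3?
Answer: 125/2 ≈ 62.500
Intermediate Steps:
n = -7/6 (n = 14/(-12) = 14*(-1/12) = -7/6 ≈ -1.1667)
f(P) = 49 (f(P) = (4 + 3)**2 = 7**2 = 49)
(7*(3/2) + 3) + f(n) = (7*(3/2) + 3) + 49 = (21/2 + 3) + 49 = 27/2 + 49 = 125/2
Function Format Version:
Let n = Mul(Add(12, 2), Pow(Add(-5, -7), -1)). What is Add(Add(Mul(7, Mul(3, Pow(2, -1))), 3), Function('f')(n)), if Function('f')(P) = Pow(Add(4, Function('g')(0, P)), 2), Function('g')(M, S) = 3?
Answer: Rational(125, 2) ≈ 62.500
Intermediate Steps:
n = Rational(-7, 6) (n = Mul(14, Pow(-12, -1)) = Mul(14, Rational(-1, 12)) = Rational(-7, 6) ≈ -1.1667)
Function('f')(P) = 49 (Function('f')(P) = Pow(Add(4, 3), 2) = Pow(7, 2) = 49)
Add(Add(Mul(7, Mul(3, Pow(2, -1))), 3), Function('f')(n)) = Add(Add(Mul(7, Mul(3, Pow(2, -1))), 3), 49) = Add(Add(Mul(7, Mul(3, Rational(1, 2))), 3), 49) = Add(Add(Mul(7, Rational(3, 2)), 3), 49) = Add(Add(Rational(21, 2), 3), 49) = Add(Rational(27, 2), 49) = Rational(125, 2)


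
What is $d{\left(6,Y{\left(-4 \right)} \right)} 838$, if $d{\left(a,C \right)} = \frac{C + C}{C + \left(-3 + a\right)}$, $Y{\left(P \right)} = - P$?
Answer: $\frac{6704}{7} \approx 957.71$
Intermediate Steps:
$d{\left(a,C \right)} = \frac{2 C}{-3 + C + a}$
$d{\left(6,Y{\left(-4 \right)} \right)} 838 = \frac{2 \left(\left(-1\right) \left(-4\right)\right)}{-3 - -4 + 6} \cdot 838 = 2 \cdot 4 \frac{1}{-3 + 4 + 6} \cdot 838 = 2 \cdot 4 \cdot \frac{1}{7} \cdot 838 = \frac{8}{7} \cdot 838 = \frac{6704}{7}$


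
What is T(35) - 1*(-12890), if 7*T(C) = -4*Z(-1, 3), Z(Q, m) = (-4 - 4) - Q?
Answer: 12894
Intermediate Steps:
Z(Q, m) = -8 - Q
T(C) = 4 (T(C) = (-4*(-8 - 1*(-1)))/7 = (-4*(-8 + 1))/7 = (-4*(-7))/7 = (1/7)*28 = 4)
T(35) - 1*(-12890) = 4 - 1*(-12890) = 4 + 12890 = 12894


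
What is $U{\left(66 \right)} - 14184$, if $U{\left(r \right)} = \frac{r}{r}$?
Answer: $-14183$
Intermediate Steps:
$U{\left(r \right)} = 1$
$U{\left(66 \right)} - 14184 = 1 - 14184 = -14183$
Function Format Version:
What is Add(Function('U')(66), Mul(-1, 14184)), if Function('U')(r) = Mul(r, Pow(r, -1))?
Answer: -14183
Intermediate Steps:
Function('U')(r) = 1
Add(Function('U')(66), Mul(-1, 14184)) = Add(1, Mul(-1, 14184)) = Add(1, -14184) = -14183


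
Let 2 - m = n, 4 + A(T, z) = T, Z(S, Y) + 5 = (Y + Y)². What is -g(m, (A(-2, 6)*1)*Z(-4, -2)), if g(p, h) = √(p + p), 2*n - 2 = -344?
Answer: -√346 ≈ -18.601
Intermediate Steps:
n = -171 (n = 1 + (½)*(-344) = 1 - 172 = -171)
Z(S, Y) = -5 + 4*Y² (Z(S, Y) = -5 + (Y + Y)² = -5 + (2*Y)² = -5 + 4*Y²)
A(T, z) = -4 + T
m = 173 (m = 2 - 1*(-171) = 2 + 171 = 173)
g(p, h) = √2*√p (g(p, h) = √(2*p) = √2*√p)
-g(m, (A(-2, 6)*1)*Z(-4, -2)) = -√2*√173 = -√346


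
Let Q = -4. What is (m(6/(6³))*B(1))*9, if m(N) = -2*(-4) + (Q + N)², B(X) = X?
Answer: 30817/144 ≈ 214.01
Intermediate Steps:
m(N) = 8 + (-4 + N)² (m(N) = -2*(-4) + (-4 + N)² = 8 + (-4 + N)²)
(m(6/(6³))*B(1))*9 = ((8 + (-4 + 6/(6³))²)*1)*9 = ((8 + (-4 + 6/216)²)*1)*9 = ((8 + (-4 + 6*(1/216))²)*1)*9 = ((8 + (-4 + 1/36)²)*1)*9 = ((8 + (-143/36)²)*1)*9 = ((8 + 20449/1296)*1)*9 = ((30817/1296)*1)*9 = (30817/1296)*9 = 30817/144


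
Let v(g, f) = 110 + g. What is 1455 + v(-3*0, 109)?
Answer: 1565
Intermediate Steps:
1455 + v(-3*0, 109) = 1455 + (110 - 3*0) = 1455 + (110 + 0) = 1455 + 110 = 1565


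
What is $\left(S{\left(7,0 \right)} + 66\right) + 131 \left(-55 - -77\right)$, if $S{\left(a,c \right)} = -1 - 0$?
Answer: $2947$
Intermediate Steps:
$S{\left(a,c \right)} = -1$ ($S{\left(a,c \right)} = -1 + 0 = -1$)
$\left(S{\left(7,0 \right)} + 66\right) + 131 \left(-55 - -77\right) = \left(-1 + 66\right) + 131 \left(-55 - -77\right) = 65 + 131 \left(-55 + 77\right) = 65 + 131 \cdot 22 = 65 + 2882 = 2947$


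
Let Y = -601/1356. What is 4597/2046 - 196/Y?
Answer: 546540493/1229646 ≈ 444.47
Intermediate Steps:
Y = -601/1356 (Y = -601*1/1356 = -601/1356 ≈ -0.44322)
4597/2046 - 196/Y = 4597/2046 - 196/(-601/1356) = 4597*(1/2046) - 196*(-1356/601) = 4597/2046 + 265776/601 = 546540493/1229646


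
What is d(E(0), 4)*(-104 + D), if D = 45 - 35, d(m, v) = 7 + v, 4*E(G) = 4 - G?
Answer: -1034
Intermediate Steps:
E(G) = 1 - G/4 (E(G) = (4 - G)/4 = 1 - G/4)
D = 10
d(E(0), 4)*(-104 + D) = (7 + 4)*(-104 + 10) = 11*(-94) = -1034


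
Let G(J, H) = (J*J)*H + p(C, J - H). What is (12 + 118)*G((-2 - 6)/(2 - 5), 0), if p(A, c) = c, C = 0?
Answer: 1040/3 ≈ 346.67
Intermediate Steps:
G(J, H) = J - H + H*J**2 (G(J, H) = (J*J)*H + (J - H) = J**2*H + (J - H) = H*J**2 + (J - H) = J - H + H*J**2)
(12 + 118)*G((-2 - 6)/(2 - 5), 0) = (12 + 118)*((-2 - 6)/(2 - 5) - 1*0 + 0*((-2 - 6)/(2 - 5))**2) = 130*(-8/(-3) + 0 + 0*(-8/(-3))**2) = 130*(-8*(-1/3) + 0 + 0*(-8*(-1/3))**2) = 130*(8/3 + 0 + 0*(8/3)**2) = 130*(8/3 + 0 + 0*(64/9)) = 130*(8/3 + 0 + 0) = 130*(8/3) = 1040/3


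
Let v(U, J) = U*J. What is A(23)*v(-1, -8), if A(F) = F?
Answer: 184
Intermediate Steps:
v(U, J) = J*U
A(23)*v(-1, -8) = 23*(-8*(-1)) = 23*8 = 184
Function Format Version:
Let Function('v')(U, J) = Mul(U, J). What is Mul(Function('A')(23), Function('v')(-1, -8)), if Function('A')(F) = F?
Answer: 184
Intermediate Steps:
Function('v')(U, J) = Mul(J, U)
Mul(Function('A')(23), Function('v')(-1, -8)) = Mul(23, Mul(-8, -1)) = Mul(23, 8) = 184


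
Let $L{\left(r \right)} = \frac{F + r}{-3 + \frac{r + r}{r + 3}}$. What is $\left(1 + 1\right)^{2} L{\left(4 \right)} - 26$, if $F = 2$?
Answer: $- \frac{506}{13} \approx -38.923$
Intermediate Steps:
$L{\left(r \right)} = \frac{2 + r}{-3 + \frac{2 r}{3 + r}}$ ($L{\left(r \right)} = \frac{2 + r}{-3 + \frac{r + r}{r + 3}} = \frac{2 + r}{-3 + \frac{2 r}{3 + r}}$)
$\left(1 + 1\right)^{2} L{\left(4 \right)} - 26 = \left(1 + 1\right)^{2} \frac{-6 - 4^{2} - 20}{9 + 4} - 26 = 2^{2} \frac{-6 - 16 - 20}{13} - 26 = 4 \frac{-6 - 16 - 20}{13} - 26 = 4 \cdot \frac{1}{13} \left(-42\right) - 26 = 4 \left(- \frac{42}{13}\right) - 26 = - \frac{168}{13} - 26 = - \frac{506}{13}$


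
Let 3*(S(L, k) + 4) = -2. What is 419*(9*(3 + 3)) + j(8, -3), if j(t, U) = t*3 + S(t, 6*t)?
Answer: 67936/3 ≈ 22645.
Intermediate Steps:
S(L, k) = -14/3 (S(L, k) = -4 + (1/3)*(-2) = -4 - 2/3 = -14/3)
j(t, U) = -14/3 + 3*t (j(t, U) = t*3 - 14/3 = 3*t - 14/3 = -14/3 + 3*t)
419*(9*(3 + 3)) + j(8, -3) = 419*(9*(3 + 3)) + (-14/3 + 3*8) = 419*(9*6) + (-14/3 + 24) = 419*54 + 58/3 = 22626 + 58/3 = 67936/3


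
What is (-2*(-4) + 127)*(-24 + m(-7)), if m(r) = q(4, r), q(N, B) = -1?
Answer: -3375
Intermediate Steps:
m(r) = -1
(-2*(-4) + 127)*(-24 + m(-7)) = (-2*(-4) + 127)*(-24 - 1) = (8 + 127)*(-25) = 135*(-25) = -3375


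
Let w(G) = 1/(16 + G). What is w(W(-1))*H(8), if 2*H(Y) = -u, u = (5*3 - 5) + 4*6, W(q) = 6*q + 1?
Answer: -17/11 ≈ -1.5455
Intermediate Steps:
W(q) = 1 + 6*q
u = 34 (u = (15 - 5) + 24 = 10 + 24 = 34)
H(Y) = -17 (H(Y) = (-1*34)/2 = (½)*(-34) = -17)
w(W(-1))*H(8) = -17/(16 + (1 + 6*(-1))) = -17/(16 + (1 - 6)) = -17/(16 - 5) = -17/11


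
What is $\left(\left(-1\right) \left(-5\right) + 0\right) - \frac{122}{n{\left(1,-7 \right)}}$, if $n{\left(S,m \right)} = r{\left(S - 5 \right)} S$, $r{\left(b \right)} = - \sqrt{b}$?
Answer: $5 - 61 i \approx 5.0 - 61.0 i$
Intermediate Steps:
$n{\left(S,m \right)} = - S \sqrt{-5 + S}$ ($n{\left(S,m \right)} = - \sqrt{S - 5} S = - \sqrt{-5 + S} S = - S \sqrt{-5 + S}$)
$\left(\left(-1\right) \left(-5\right) + 0\right) - \frac{122}{n{\left(1,-7 \right)}} = \left(\left(-1\right) \left(-5\right) + 0\right) - \frac{122}{\left(-1\right) 1 \sqrt{-5 + 1}} = \left(5 + 0\right) - \frac{122}{\left(-1\right) 1 \sqrt{-4}} = 5 - \frac{122}{\left(-1\right) 1 \cdot 2 i} = 5 - \frac{122}{\left(-2\right) i} = 5 - 122 \frac{i}{2} = 5 - 61 i$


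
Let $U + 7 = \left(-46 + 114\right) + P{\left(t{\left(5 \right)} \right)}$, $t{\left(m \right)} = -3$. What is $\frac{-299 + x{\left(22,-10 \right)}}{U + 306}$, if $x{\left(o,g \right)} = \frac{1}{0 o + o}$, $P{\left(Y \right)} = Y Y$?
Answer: $- \frac{6577}{8272} \approx -0.79509$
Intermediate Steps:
$P{\left(Y \right)} = Y^{2}$
$x{\left(o,g \right)} = \frac{1}{o}$ ($x{\left(o,g \right)} = \frac{1}{0 + o} = \frac{1}{o}$)
$U = 70$ ($U = -7 + \left(\left(-46 + 114\right) + \left(-3\right)^{2}\right) = -7 + \left(68 + 9\right) = -7 + 77 = 70$)
$\frac{-299 + x{\left(22,-10 \right)}}{U + 306} = \frac{-299 + \frac{1}{22}}{70 + 306} = \frac{-299 + \frac{1}{22}}{376} = \left(- \frac{6577}{22}\right) \frac{1}{376} = - \frac{6577}{8272}$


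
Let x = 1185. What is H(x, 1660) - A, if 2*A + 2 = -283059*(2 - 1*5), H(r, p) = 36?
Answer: -849103/2 ≈ -4.2455e+5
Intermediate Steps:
A = 849175/2 (A = -1 + (-283059*(2 - 1*5))/2 = -1 + (-283059*(2 - 5))/2 = -1 + (-283059*(-3))/2 = -1 + (½)*849177 = -1 + 849177/2 = 849175/2 ≈ 4.2459e+5)
H(x, 1660) - A = 36 - 1*849175/2 = 36 - 849175/2 = -849103/2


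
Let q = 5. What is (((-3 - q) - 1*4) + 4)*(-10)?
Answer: 80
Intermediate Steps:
(((-3 - q) - 1*4) + 4)*(-10) = (((-3 - 1*5) - 1*4) + 4)*(-10) = (((-3 - 5) - 4) + 4)*(-10) = ((-8 - 4) + 4)*(-10) = (-12 + 4)*(-10) = -8*(-10) = 80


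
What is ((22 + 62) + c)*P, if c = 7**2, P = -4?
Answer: -532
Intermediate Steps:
c = 49
((22 + 62) + c)*P = ((22 + 62) + 49)*(-4) = (84 + 49)*(-4) = 133*(-4) = -532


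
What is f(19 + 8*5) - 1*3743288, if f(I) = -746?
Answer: -3744034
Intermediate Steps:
f(19 + 8*5) - 1*3743288 = -746 - 1*3743288 = -746 - 3743288 = -3744034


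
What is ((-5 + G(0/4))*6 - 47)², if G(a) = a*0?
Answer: 5929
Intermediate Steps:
G(a) = 0
((-5 + G(0/4))*6 - 47)² = ((-5 + 0)*6 - 47)² = (-5*6 - 47)² = (-30 - 47)² = (-77)² = 5929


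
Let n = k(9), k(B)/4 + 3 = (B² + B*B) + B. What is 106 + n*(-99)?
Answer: -66422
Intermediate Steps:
k(B) = -12 + 4*B + 8*B² (k(B) = -12 + 4*((B² + B*B) + B) = -12 + 4*((B² + B²) + B) = -12 + 4*(2*B² + B) = -12 + 4*(B + 2*B²) = -12 + (4*B + 8*B²) = -12 + 4*B + 8*B²)
n = 672 (n = -12 + 4*9 + 8*9² = -12 + 36 + 8*81 = -12 + 36 + 648 = 672)
106 + n*(-99) = 106 + 672*(-99) = 106 - 66528 = -66422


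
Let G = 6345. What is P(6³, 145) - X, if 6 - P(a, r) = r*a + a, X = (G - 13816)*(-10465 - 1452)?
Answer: -89063437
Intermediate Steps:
X = 89031907 (X = (6345 - 13816)*(-10465 - 1452) = -7471*(-11917) = 89031907)
P(a, r) = 6 - a - a*r (P(a, r) = 6 - (r*a + a) = 6 - (a*r + a) = 6 - (a + a*r) = 6 + (-a - a*r) = 6 - a - a*r)
P(6³, 145) - X = (6 - 1*6³ - 1*6³*145) - 1*89031907 = (6 - 1*216 - 1*216*145) - 89031907 = (6 - 216 - 31320) - 89031907 = -31530 - 89031907 = -89063437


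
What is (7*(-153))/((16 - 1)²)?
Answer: -119/25 ≈ -4.7600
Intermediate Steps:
(7*(-153))/((16 - 1)²) = -1071/(15²) = -1071/225 = -1071*1/225 = -119/25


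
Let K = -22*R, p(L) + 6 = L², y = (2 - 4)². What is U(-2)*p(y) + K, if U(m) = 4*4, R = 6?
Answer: 28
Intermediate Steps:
U(m) = 16
y = 4 (y = (-2)² = 4)
p(L) = -6 + L²
K = -132 (K = -22*6 = -132)
U(-2)*p(y) + K = 16*(-6 + 4²) - 132 = 16*(-6 + 16) - 132 = 16*10 - 132 = 160 - 132 = 28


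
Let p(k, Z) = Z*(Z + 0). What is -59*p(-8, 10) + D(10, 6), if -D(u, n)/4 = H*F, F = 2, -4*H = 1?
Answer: -5898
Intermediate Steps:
H = -¼ (H = -¼*1 = -¼ ≈ -0.25000)
p(k, Z) = Z² (p(k, Z) = Z*Z = Z²)
D(u, n) = 2 (D(u, n) = -(-1)*2 = -4*(-½) = 2)
-59*p(-8, 10) + D(10, 6) = -59*10² + 2 = -59*100 + 2 = -5900 + 2 = -5898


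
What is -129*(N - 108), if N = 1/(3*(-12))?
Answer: 167227/12 ≈ 13936.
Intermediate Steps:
N = -1/36 (N = 1/(-36) = -1/36 ≈ -0.027778)
-129*(N - 108) = -129*(-1/36 - 108) = -129*(-3889/36) = 167227/12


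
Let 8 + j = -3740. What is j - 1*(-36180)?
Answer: 32432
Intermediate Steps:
j = -3748 (j = -8 - 3740 = -3748)
j - 1*(-36180) = -3748 - 1*(-36180) = -3748 + 36180 = 32432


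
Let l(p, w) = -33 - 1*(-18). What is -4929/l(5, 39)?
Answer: 1643/5 ≈ 328.60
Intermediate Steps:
l(p, w) = -15 (l(p, w) = -33 + 18 = -15)
-4929/l(5, 39) = -4929/(-15) = -4929*(-1/15) = 1643/5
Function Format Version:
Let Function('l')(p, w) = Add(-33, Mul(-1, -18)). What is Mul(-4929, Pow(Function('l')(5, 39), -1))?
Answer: Rational(1643, 5) ≈ 328.60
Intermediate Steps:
Function('l')(p, w) = -15 (Function('l')(p, w) = Add(-33, 18) = -15)
Mul(-4929, Pow(Function('l')(5, 39), -1)) = Mul(-4929, Pow(-15, -1)) = Mul(-4929, Rational(-1, 15)) = Rational(1643, 5)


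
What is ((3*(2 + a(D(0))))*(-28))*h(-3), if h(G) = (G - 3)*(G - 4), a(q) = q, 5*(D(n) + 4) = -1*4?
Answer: 49392/5 ≈ 9878.4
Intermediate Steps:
D(n) = -24/5 (D(n) = -4 + (-1*4)/5 = -4 + (⅕)*(-4) = -4 - ⅘ = -24/5)
h(G) = (-4 + G)*(-3 + G) (h(G) = (-3 + G)*(-4 + G) = (-4 + G)*(-3 + G))
((3*(2 + a(D(0))))*(-28))*h(-3) = ((3*(2 - 24/5))*(-28))*(12 + (-3)² - 7*(-3)) = ((3*(-14/5))*(-28))*(12 + 9 + 21) = -42/5*(-28)*42 = (1176/5)*42 = 49392/5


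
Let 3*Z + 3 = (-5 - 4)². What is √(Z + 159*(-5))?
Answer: I*√769 ≈ 27.731*I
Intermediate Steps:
Z = 26 (Z = -1 + (-5 - 4)²/3 = -1 + (⅓)*(-9)² = -1 + (⅓)*81 = -1 + 27 = 26)
√(Z + 159*(-5)) = √(26 + 159*(-5)) = √(26 - 795) = √(-769) = I*√769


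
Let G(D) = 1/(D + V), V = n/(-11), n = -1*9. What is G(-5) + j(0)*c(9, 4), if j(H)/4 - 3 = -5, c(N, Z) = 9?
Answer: -3323/46 ≈ -72.239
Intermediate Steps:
n = -9
V = 9/11 (V = -9/(-11) = -9*(-1/11) = 9/11 ≈ 0.81818)
j(H) = -8 (j(H) = 12 + 4*(-5) = 12 - 20 = -8)
G(D) = 1/(9/11 + D) (G(D) = 1/(D + 9/11) = 1/(9/11 + D))
G(-5) + j(0)*c(9, 4) = 11/(9 + 11*(-5)) - 8*9 = 11/(9 - 55) - 72 = 11/(-46) - 72 = 11*(-1/46) - 72 = -11/46 - 72 = -3323/46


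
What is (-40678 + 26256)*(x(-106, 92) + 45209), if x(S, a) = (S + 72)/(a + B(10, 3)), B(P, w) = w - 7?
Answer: -14343969769/22 ≈ -6.5200e+8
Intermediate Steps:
B(P, w) = -7 + w
x(S, a) = (72 + S)/(-4 + a) (x(S, a) = (S + 72)/(a + (-7 + 3)) = (72 + S)/(a - 4) = (72 + S)/(-4 + a))
(-40678 + 26256)*(x(-106, 92) + 45209) = (-40678 + 26256)*((72 - 106)/(-4 + 92) + 45209) = -14422*(-34/88 + 45209) = -14422*((1/88)*(-34) + 45209) = -14422*(-17/44 + 45209) = -14422*1989179/44 = -14343969769/22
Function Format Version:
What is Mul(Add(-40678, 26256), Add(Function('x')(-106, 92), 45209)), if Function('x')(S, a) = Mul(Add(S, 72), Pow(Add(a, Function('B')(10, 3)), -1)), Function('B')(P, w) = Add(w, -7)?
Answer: Rational(-14343969769, 22) ≈ -6.5200e+8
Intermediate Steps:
Function('B')(P, w) = Add(-7, w)
Function('x')(S, a) = Mul(Pow(Add(-4, a), -1), Add(72, S)) (Function('x')(S, a) = Mul(Add(S, 72), Pow(Add(a, Add(-7, 3)), -1)) = Mul(Add(72, S), Pow(Add(a, -4), -1)) = Mul(Add(72, S), Pow(Add(-4, a), -1)) = Mul(Pow(Add(-4, a), -1), Add(72, S)))
Mul(Add(-40678, 26256), Add(Function('x')(-106, 92), 45209)) = Mul(Add(-40678, 26256), Add(Mul(Pow(Add(-4, 92), -1), Add(72, -106)), 45209)) = Mul(-14422, Add(Mul(Pow(88, -1), -34), 45209)) = Mul(-14422, Add(Mul(Rational(1, 88), -34), 45209)) = Mul(-14422, Add(Rational(-17, 44), 45209)) = Mul(-14422, Rational(1989179, 44)) = Rational(-14343969769, 22)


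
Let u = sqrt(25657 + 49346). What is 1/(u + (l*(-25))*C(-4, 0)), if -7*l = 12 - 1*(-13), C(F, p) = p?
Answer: sqrt(75003)/75003 ≈ 0.0036514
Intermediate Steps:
u = sqrt(75003) ≈ 273.87
l = -25/7 (l = -(12 - 1*(-13))/7 = -(12 + 13)/7 = -1/7*25 = -25/7 ≈ -3.5714)
1/(u + (l*(-25))*C(-4, 0)) = 1/(sqrt(75003) - 25/7*(-25)*0) = 1/(sqrt(75003) + (625/7)*0) = 1/(sqrt(75003) + 0) = 1/(sqrt(75003)) = sqrt(75003)/75003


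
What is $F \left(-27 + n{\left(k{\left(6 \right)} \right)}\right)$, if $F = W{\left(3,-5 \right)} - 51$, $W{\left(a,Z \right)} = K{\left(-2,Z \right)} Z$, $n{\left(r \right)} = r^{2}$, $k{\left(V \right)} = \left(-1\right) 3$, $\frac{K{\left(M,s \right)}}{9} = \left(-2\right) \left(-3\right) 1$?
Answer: $5778$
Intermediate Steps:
$K{\left(M,s \right)} = 54$ ($K{\left(M,s \right)} = 9 \left(-2\right) \left(-3\right) 1 = 9 \cdot 6 \cdot 1 = 9 \cdot 6 = 54$)
$k{\left(V \right)} = -3$
$W{\left(a,Z \right)} = 54 Z$
$F = -321$ ($F = 54 \left(-5\right) - 51 = -270 - 51 = -321$)
$F \left(-27 + n{\left(k{\left(6 \right)} \right)}\right) = - 321 \left(-27 + \left(-3\right)^{2}\right) = - 321 \left(-27 + 9\right) = \left(-321\right) \left(-18\right) = 5778$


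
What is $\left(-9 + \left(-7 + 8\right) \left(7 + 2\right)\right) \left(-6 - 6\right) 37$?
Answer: $0$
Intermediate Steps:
$\left(-9 + \left(-7 + 8\right) \left(7 + 2\right)\right) \left(-6 - 6\right) 37 = \left(-9 + 1 \cdot 9\right) \left(-12\right) 37 = \left(-9 + 9\right) \left(-12\right) 37 = 0 \left(-12\right) 37 = 0 \cdot 37 = 0$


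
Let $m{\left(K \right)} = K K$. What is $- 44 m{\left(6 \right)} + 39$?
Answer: $-1545$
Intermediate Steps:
$m{\left(K \right)} = K^{2}$
$- 44 m{\left(6 \right)} + 39 = - 44 \cdot 6^{2} + 39 = \left(-44\right) 36 + 39 = -1584 + 39 = -1545$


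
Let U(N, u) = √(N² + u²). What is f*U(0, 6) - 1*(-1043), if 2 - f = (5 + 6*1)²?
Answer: 329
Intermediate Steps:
f = -119 (f = 2 - (5 + 6*1)² = 2 - (5 + 6)² = 2 - 1*11² = 2 - 1*121 = 2 - 121 = -119)
f*U(0, 6) - 1*(-1043) = -119*√(0² + 6²) - 1*(-1043) = -119*√(0 + 36) + 1043 = -119*√36 + 1043 = -119*6 + 1043 = -714 + 1043 = 329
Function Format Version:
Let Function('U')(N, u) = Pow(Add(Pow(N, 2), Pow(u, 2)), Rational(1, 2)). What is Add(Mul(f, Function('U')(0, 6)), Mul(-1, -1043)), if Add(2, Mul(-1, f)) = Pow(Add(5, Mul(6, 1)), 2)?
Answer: 329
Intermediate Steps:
f = -119 (f = Add(2, Mul(-1, Pow(Add(5, Mul(6, 1)), 2))) = Add(2, Mul(-1, Pow(Add(5, 6), 2))) = Add(2, Mul(-1, Pow(11, 2))) = Add(2, Mul(-1, 121)) = Add(2, -121) = -119)
Add(Mul(f, Function('U')(0, 6)), Mul(-1, -1043)) = Add(Mul(-119, Pow(Add(Pow(0, 2), Pow(6, 2)), Rational(1, 2))), Mul(-1, -1043)) = Add(Mul(-119, Pow(Add(0, 36), Rational(1, 2))), 1043) = Add(Mul(-119, Pow(36, Rational(1, 2))), 1043) = Add(Mul(-119, 6), 1043) = Add(-714, 1043) = 329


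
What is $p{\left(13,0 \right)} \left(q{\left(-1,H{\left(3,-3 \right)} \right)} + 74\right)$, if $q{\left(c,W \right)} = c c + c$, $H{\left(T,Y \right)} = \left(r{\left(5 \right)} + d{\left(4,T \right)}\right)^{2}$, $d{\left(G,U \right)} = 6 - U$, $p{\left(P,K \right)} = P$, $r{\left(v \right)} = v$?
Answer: $962$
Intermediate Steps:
$H{\left(T,Y \right)} = \left(11 - T\right)^{2}$ ($H{\left(T,Y \right)} = \left(5 - \left(-6 + T\right)\right)^{2} = \left(11 - T\right)^{2}$)
$q{\left(c,W \right)} = c + c^{2}$ ($q{\left(c,W \right)} = c^{2} + c = c + c^{2}$)
$p{\left(13,0 \right)} \left(q{\left(-1,H{\left(3,-3 \right)} \right)} + 74\right) = 13 \left(- (1 - 1) + 74\right) = 13 \left(\left(-1\right) 0 + 74\right) = 13 \left(0 + 74\right) = 13 \cdot 74 = 962$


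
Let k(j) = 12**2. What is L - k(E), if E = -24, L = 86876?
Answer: 86732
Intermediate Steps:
k(j) = 144
L - k(E) = 86876 - 1*144 = 86876 - 144 = 86732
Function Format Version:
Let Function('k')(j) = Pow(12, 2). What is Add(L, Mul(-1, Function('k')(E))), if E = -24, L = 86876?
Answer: 86732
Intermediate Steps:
Function('k')(j) = 144
Add(L, Mul(-1, Function('k')(E))) = Add(86876, Mul(-1, 144)) = Add(86876, -144) = 86732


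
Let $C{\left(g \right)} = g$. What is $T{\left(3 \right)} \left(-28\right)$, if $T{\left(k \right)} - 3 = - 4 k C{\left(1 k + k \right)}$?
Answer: $1932$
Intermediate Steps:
$T{\left(k \right)} = 3 - 8 k^{2}$ ($T{\left(k \right)} = 3 + - 4 k \left(1 k + k\right) = 3 + - 4 k \left(k + k\right) = 3 + - 4 k 2 k = 3 - 8 k^{2}$)
$T{\left(3 \right)} \left(-28\right) = \left(3 - 8 \cdot 3^{2}\right) \left(-28\right) = \left(3 - 72\right) \left(-28\right) = \left(-69\right) \left(-28\right) = 1932$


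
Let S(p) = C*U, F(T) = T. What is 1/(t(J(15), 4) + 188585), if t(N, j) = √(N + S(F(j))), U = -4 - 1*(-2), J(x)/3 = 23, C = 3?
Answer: 188585/35564302162 - 3*√7/35564302162 ≈ 5.3024e-6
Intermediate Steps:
J(x) = 69 (J(x) = 3*23 = 69)
U = -2 (U = -4 + 2 = -2)
S(p) = -6 (S(p) = 3*(-2) = -6)
t(N, j) = √(-6 + N) (t(N, j) = √(N - 6) = √(-6 + N))
1/(t(J(15), 4) + 188585) = 1/(√(-6 + 69) + 188585) = 1/(√63 + 188585) = 1/(3*√7 + 188585) = 1/(188585 + 3*√7)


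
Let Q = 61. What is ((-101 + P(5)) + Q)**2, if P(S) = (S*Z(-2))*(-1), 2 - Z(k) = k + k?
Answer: 4900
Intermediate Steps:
Z(k) = 2 - 2*k (Z(k) = 2 - (k + k) = 2 - 2*k)
P(S) = -6*S (P(S) = (S*(2 - 2*(-2)))*(-1) = (S*(2 + 4))*(-1) = (S*6)*(-1) = (6*S)*(-1) = -6*S)
((-101 + P(5)) + Q)**2 = ((-101 - 6*5) + 61)**2 = ((-101 - 30) + 61)**2 = (-131 + 61)**2 = (-70)**2 = 4900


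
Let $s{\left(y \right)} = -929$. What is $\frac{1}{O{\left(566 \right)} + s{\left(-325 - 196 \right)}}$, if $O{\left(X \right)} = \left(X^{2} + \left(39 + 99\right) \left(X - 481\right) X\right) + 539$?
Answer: $\frac{1}{6959146} \approx 1.437 \cdot 10^{-7}$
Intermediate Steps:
$O{\left(X \right)} = 539 + X^{2} + X \left(-66378 + 138 X\right)$ ($O{\left(X \right)} = \left(X^{2} + 138 \left(-481 + X\right) X\right) + 539 = \left(X^{2} + \left(-66378 + 138 X\right) X\right) + 539 = \left(X^{2} + X \left(-66378 + 138 X\right)\right) + 539 = 539 + X^{2} + X \left(-66378 + 138 X\right)$)
$\frac{1}{O{\left(566 \right)} + s{\left(-325 - 196 \right)}} = \frac{1}{\left(539 - 37569948 + 139 \cdot 566^{2}\right) - 929} = \frac{1}{\left(539 - 37569948 + 139 \cdot 320356\right) - 929} = \frac{1}{\left(539 - 37569948 + 44529484\right) - 929} = \frac{1}{6960075 - 929} = \frac{1}{6959146}$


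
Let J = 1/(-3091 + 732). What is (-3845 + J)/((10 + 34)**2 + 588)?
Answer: -2267589/1488529 ≈ -1.5234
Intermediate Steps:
J = -1/2359 (J = 1/(-2359) = -1/2359 ≈ -0.00042391)
(-3845 + J)/((10 + 34)**2 + 588) = (-3845 - 1/2359)/((10 + 34)**2 + 588) = -9070356/(2359*(44**2 + 588)) = -9070356/(2359*(1936 + 588)) = -9070356/2359/2524 = -9070356/2359*1/2524 = -2267589/1488529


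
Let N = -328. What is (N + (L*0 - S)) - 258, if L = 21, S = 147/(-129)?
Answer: -25149/43 ≈ -584.86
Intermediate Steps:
S = -49/43 (S = 147*(-1/129) = -49/43 ≈ -1.1395)
(N + (L*0 - S)) - 258 = (-328 + (21*0 - 1*(-49/43))) - 258 = (-328 + (0 + 49/43)) - 258 = (-328 + 49/43) - 258 = -14055/43 - 258 = -25149/43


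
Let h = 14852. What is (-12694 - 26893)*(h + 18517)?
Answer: -1320978603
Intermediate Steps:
(-12694 - 26893)*(h + 18517) = (-12694 - 26893)*(14852 + 18517) = -39587*33369 = -1320978603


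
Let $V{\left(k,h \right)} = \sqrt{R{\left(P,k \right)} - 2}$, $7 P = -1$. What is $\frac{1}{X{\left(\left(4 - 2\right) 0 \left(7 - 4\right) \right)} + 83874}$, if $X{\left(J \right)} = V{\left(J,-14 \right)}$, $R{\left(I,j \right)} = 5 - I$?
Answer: $\frac{293559}{24621967555} - \frac{\sqrt{154}}{49243935110} \approx 1.1922 \cdot 10^{-5}$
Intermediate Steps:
$P = - \frac{1}{7}$ ($P = \frac{1}{7} \left(-1\right) = - \frac{1}{7} \approx -0.14286$)
$V{\left(k,h \right)} = \frac{\sqrt{154}}{7}$ ($V{\left(k,h \right)} = \sqrt{\left(5 - - \frac{1}{7}\right) - 2} = \sqrt{\left(5 + \frac{1}{7}\right) - 2} = \sqrt{\frac{36}{7} - 2} = \sqrt{\frac{22}{7}} = \frac{\sqrt{154}}{7}$)
$X{\left(J \right)} = \frac{\sqrt{154}}{7}$
$\frac{1}{X{\left(\left(4 - 2\right) 0 \left(7 - 4\right) \right)} + 83874} = \frac{1}{\frac{\sqrt{154}}{7} + 83874} = \frac{1}{83874 + \frac{\sqrt{154}}{7}}$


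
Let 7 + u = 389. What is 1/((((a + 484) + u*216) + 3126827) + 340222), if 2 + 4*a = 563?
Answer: 4/14200741 ≈ 2.8168e-7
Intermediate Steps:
a = 561/4 (a = -½ + (¼)*563 = -½ + 563/4 = 561/4 ≈ 140.25)
u = 382 (u = -7 + 389 = 382)
1/((((a + 484) + u*216) + 3126827) + 340222) = 1/((((561/4 + 484) + 382*216) + 3126827) + 340222) = 1/(((2497/4 + 82512) + 3126827) + 340222) = 1/((332545/4 + 3126827) + 340222) = 1/(12839853/4 + 340222) = 1/(14200741/4) = 4/14200741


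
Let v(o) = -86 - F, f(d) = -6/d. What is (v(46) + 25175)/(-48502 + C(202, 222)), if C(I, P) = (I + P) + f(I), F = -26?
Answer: -2536615/4855881 ≈ -0.52238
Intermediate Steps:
v(o) = -60 (v(o) = -86 - 1*(-26) = -86 + 26 = -60)
C(I, P) = I + P - 6/I (C(I, P) = (I + P) - 6/I = I + P - 6/I)
(v(46) + 25175)/(-48502 + C(202, 222)) = (-60 + 25175)/(-48502 + (202 + 222 - 6/202)) = 25115/(-48502 + (202 + 222 - 6*1/202)) = 25115/(-48502 + (202 + 222 - 3/101)) = 25115/(-48502 + 42821/101) = 25115/(-4855881/101) = 25115*(-101/4855881) = -2536615/4855881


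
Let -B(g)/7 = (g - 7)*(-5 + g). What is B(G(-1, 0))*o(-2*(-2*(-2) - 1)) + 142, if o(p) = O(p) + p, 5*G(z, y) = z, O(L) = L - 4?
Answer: 108382/25 ≈ 4335.3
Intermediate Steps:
O(L) = -4 + L
G(z, y) = z/5
B(g) = -7*(-7 + g)*(-5 + g) (B(g) = -7*(g - 7)*(-5 + g) = -7*(-7 + g)*(-5 + g))
o(p) = -4 + 2*p (o(p) = (-4 + p) + p = -4 + 2*p)
B(G(-1, 0))*o(-2*(-2*(-2) - 1)) + 142 = (-245 - 7*((⅕)*(-1))² + 84*((⅕)*(-1)))*(-4 + 2*(-2*(-2*(-2) - 1))) + 142 = (-245 - 7*(-⅕)² + 84*(-⅕))*(-4 + 2*(-2*(4 - 1))) + 142 = (-245 - 7*1/25 - 84/5)*(-4 + 2*(-2*3)) + 142 = (-245 - 7/25 - 84/5)*(-4 + 2*(-6)) + 142 = -6552*(-4 - 12)/25 + 142 = -6552/25*(-16) + 142 = 104832/25 + 142 = 108382/25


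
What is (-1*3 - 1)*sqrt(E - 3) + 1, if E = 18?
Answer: 1 - 4*sqrt(15) ≈ -14.492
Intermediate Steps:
(-1*3 - 1)*sqrt(E - 3) + 1 = (-1*3 - 1)*sqrt(18 - 3) + 1 = (-3 - 1)*sqrt(15) + 1 = -4*sqrt(15) + 1 = 1 - 4*sqrt(15)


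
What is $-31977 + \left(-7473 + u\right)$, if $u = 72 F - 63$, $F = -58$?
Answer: $-43689$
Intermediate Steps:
$u = -4239$ ($u = 72 \left(-58\right) - 63 = -4176 - 63 = -4239$)
$-31977 + \left(-7473 + u\right) = -31977 - 11712 = -43689$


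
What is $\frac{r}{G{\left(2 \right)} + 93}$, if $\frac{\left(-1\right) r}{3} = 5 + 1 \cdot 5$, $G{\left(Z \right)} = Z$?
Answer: $- \frac{6}{19} \approx -0.31579$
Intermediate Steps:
$r = -30$ ($r = - 3 \left(5 + 1 \cdot 5\right) = - 3 \left(5 + 5\right) = \left(-3\right) 10 = -30$)
$\frac{r}{G{\left(2 \right)} + 93} = - \frac{30}{2 + 93} = - \frac{30}{95} = \left(-30\right) \frac{1}{95} = - \frac{6}{19}$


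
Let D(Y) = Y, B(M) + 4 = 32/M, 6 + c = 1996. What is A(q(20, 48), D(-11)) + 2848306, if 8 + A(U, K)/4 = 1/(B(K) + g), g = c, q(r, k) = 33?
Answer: 31066124540/10907 ≈ 2.8483e+6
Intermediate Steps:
c = 1990 (c = -6 + 1996 = 1990)
B(M) = -4 + 32/M
g = 1990
A(U, K) = -32 + 4/(1986 + 32/K) (A(U, K) = -32 + 4/((-4 + 32/K) + 1990) = -32 + 4/(1986 + 32/K))
A(q(20, 48), D(-11)) + 2848306 = 2*(-256 - 15887*(-11))/(16 + 993*(-11)) + 2848306 = 2*(-256 + 174757)/(16 - 10923) + 2848306 = 2*174501/(-10907) + 2848306 = 2*(-1/10907)*174501 + 2848306 = -349002/10907 + 2848306 = 31066124540/10907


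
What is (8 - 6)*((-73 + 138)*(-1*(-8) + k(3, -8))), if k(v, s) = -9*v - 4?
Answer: -2990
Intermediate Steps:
k(v, s) = -4 - 9*v
(8 - 6)*((-73 + 138)*(-1*(-8) + k(3, -8))) = (8 - 6)*((-73 + 138)*(-1*(-8) + (-4 - 9*3))) = 2*(65*(8 + (-4 - 27))) = 2*(65*(8 - 31)) = 2*(65*(-23)) = 2*(-1495) = -2990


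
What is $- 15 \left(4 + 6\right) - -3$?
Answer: $-147$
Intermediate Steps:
$- 15 \left(4 + 6\right) - -3 = \left(-15\right) 10 + 3 = -150 + 3 = -147$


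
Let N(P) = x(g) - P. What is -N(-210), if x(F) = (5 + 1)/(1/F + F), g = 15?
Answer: -23775/113 ≈ -210.40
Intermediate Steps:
x(F) = 6/(F + 1/F)
N(P) = 45/113 - P (N(P) = 6*15/(1 + 15²) - P = 6*15/(1 + 225) - P = 6*15/226 - P = 6*15*(1/226) - P = 45/113 - P)
-N(-210) = -(45/113 - 1*(-210)) = -(45/113 + 210) = -1*23775/113 = -23775/113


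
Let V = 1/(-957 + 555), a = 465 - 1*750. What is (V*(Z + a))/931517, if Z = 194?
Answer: 91/374469834 ≈ 2.4301e-7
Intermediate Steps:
a = -285 (a = 465 - 750 = -285)
V = -1/402 (V = 1/(-402) = -1/402 ≈ -0.0024876)
(V*(Z + a))/931517 = -(194 - 285)/402/931517 = -1/402*(-91)*(1/931517) = (91/402)*(1/931517) = 91/374469834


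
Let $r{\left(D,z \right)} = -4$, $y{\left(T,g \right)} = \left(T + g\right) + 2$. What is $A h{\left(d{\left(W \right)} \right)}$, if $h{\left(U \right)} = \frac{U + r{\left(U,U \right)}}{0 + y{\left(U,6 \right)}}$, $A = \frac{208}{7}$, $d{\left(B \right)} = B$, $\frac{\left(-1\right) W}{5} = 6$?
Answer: $\frac{3536}{77} \approx 45.922$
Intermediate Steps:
$W = -30$ ($W = \left(-5\right) 6 = -30$)
$y{\left(T,g \right)} = 2 + T + g$
$A = \frac{208}{7}$ ($A = 208 \cdot \frac{1}{7} = \frac{208}{7} \approx 29.714$)
$h{\left(U \right)} = \frac{-4 + U}{8 + U}$ ($h{\left(U \right)} = \frac{U - 4}{0 + \left(2 + U + 6\right)} = \frac{-4 + U}{0 + \left(8 + U\right)} = \frac{-4 + U}{8 + U}$)
$A h{\left(d{\left(W \right)} \right)} = \frac{208 \frac{-4 - 30}{8 - 30}}{7} = \frac{208 \frac{1}{-22} \left(-34\right)}{7} = \frac{208 \left(\left(- \frac{1}{22}\right) \left(-34\right)\right)}{7} = \frac{208}{7} \cdot \frac{17}{11} = \frac{3536}{77}$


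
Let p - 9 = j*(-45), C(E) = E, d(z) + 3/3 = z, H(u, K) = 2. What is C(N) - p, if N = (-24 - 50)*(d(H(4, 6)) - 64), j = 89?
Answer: 8658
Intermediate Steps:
d(z) = -1 + z
N = 4662 (N = (-24 - 50)*((-1 + 2) - 64) = -74*(1 - 64) = -74*(-63) = 4662)
p = -3996 (p = 9 + 89*(-45) = 9 - 4005 = -3996)
C(N) - p = 4662 - 1*(-3996) = 4662 + 3996 = 8658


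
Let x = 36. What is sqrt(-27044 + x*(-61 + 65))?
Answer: 10*I*sqrt(269) ≈ 164.01*I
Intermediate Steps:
sqrt(-27044 + x*(-61 + 65)) = sqrt(-27044 + 36*(-61 + 65)) = sqrt(-27044 + 36*4) = sqrt(-27044 + 144) = sqrt(-26900) = 10*I*sqrt(269)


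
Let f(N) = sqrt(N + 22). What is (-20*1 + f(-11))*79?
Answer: -1580 + 79*sqrt(11) ≈ -1318.0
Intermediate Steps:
f(N) = sqrt(22 + N)
(-20*1 + f(-11))*79 = (-20*1 + sqrt(22 - 11))*79 = (-20 + sqrt(11))*79 = -1580 + 79*sqrt(11)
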